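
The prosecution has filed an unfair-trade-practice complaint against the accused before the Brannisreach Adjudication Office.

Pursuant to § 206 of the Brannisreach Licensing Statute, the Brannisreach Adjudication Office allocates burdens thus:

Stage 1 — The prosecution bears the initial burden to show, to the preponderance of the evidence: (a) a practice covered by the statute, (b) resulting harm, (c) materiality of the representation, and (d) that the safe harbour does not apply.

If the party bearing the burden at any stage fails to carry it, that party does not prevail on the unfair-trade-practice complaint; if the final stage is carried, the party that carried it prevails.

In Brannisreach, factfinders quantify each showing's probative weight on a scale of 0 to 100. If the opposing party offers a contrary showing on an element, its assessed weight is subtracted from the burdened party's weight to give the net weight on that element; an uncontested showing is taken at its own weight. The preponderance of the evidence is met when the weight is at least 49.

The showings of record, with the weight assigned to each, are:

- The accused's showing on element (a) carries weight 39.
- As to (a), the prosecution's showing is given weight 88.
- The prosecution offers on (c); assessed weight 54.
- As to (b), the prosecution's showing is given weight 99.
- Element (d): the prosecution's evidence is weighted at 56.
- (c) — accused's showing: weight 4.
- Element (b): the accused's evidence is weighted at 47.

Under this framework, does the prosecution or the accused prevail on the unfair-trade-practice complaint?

prosecution

Stage 1 (prosecution, the preponderance of the evidence, weight is at least 49): (a) net 88−39=49 ≥ 49 — meets; (b) net 99−47=52 ≥ 49 — meets; (c) net 54−4=50 ≥ 49 — meets; (d) 56 ≥ 49 — meets.
  All elements met at the final stage.
All stages carried — the prosecution prevails.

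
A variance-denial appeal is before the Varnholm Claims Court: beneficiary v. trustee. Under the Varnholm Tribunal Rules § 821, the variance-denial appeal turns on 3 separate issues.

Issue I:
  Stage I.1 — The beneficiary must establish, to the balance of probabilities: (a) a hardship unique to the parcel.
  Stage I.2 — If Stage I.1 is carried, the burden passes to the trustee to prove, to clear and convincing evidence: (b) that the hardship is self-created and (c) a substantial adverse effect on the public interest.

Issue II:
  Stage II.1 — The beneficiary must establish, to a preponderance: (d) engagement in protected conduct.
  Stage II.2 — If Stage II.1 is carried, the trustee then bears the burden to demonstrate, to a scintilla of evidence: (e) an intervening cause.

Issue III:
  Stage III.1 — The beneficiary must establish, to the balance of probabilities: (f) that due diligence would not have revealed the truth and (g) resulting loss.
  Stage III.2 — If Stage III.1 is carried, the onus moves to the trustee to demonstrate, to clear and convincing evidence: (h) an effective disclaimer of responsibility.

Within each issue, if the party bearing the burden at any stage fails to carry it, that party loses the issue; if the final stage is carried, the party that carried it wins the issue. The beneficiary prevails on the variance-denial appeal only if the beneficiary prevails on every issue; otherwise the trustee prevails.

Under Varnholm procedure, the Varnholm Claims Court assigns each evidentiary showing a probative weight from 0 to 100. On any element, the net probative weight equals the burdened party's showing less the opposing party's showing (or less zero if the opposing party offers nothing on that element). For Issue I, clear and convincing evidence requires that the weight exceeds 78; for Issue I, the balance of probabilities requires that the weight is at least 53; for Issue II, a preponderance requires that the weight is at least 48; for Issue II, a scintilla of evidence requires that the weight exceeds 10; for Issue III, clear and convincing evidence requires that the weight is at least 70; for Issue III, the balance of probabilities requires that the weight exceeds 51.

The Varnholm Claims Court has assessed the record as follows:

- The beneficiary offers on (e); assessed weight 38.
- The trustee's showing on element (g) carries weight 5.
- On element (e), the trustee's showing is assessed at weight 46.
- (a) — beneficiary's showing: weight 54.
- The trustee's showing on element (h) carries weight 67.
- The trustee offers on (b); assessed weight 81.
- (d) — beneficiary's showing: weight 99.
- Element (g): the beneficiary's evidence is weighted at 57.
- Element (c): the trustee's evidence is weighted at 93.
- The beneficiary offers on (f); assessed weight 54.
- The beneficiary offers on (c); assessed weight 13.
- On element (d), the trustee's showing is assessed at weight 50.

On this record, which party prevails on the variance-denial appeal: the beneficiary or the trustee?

— Issue I —
Stage I.1 (beneficiary, the balance of probabilities, weight is at least 53): (a) 54 ≥ 53 — meets.
  Stage I.1 is satisfied; the onus moves to the trustee.
Stage I.2 (trustee, clear and convincing evidence, weight exceeds 78): (b) 81 > 78 — meets; (c) net 93−13=80 > 78 — meets.
  Stage I.2 carried; the final stage is satisfied.
All stages carried — the trustee prevails on this issue.
— Issue II —
Stage II.1 — burden on beneficiary; standard: a preponderance (weight is at least 48).
    (d): 99 − 50 = 49 ≥ 48 [met]
  Stage II.1 carried; the burden shifts to the trustee.
Stage II.2 — burden on trustee; standard: a scintilla of evidence (weight exceeds 10).
    (e): 46 − 38 = 8 ≤ 10 [not met]
  The trustee does not carry Stage II.2.
The analysis ends at Stage II.2; the beneficiary prevails on this issue.
— Issue III —
Stage III.1 — burden on beneficiary; standard: the balance of probabilities (weight exceeds 51).
    (f): 54 > 51 [met]
    (g): 57 − 5 = 52 > 51 [met]
  Stage III.1 carried; the burden shifts to the trustee.
Stage III.2 — burden on trustee; standard: clear and convincing evidence (weight is at least 70).
    (h): 67 < 70 [not met]
  Stage III.2 not carried; the trustee fails its burden.
So the beneficiary prevails on this issue.
Per-issue: Issue I → trustee; Issue II → beneficiary; Issue III → beneficiary. The beneficiary must prevail on every issue; overall, the trustee prevails.

trustee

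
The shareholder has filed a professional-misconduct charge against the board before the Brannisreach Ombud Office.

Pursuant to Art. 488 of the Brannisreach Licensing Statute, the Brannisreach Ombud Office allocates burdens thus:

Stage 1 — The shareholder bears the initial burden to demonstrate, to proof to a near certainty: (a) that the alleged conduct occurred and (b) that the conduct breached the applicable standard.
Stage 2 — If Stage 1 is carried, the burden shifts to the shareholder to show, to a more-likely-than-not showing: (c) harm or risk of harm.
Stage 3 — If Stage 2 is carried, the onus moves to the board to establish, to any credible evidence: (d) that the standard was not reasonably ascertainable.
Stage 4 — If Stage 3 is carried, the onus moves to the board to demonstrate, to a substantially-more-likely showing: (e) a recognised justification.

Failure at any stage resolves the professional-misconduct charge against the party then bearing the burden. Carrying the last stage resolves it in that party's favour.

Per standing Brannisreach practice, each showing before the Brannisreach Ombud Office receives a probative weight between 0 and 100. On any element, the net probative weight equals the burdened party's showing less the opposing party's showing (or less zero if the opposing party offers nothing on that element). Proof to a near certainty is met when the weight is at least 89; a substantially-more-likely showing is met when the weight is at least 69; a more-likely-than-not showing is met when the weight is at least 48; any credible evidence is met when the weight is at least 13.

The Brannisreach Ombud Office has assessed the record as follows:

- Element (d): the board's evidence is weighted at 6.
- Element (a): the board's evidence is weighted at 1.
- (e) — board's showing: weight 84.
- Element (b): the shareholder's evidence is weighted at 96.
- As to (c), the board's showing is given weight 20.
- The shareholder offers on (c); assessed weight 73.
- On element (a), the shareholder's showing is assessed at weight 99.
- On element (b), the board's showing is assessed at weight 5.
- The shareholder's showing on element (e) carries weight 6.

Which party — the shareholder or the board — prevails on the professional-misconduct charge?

At Stage 1 the shareholder must meet proof to a near certainty (weight is at least 89): on (a) the weight is 99 less the opposing 1 gives net 98, ≥ 89, so (a) meets the standard; on (b) the weight is 96 less the opposing 5 gives net 91, ≥ 89, so (b) meets the standard.
  All elements met. The shareholder retains the burden for Stage 2.
At Stage 2 the shareholder must meet a more-likely-than-not showing (weight is at least 48): on (c) the weight is 73 less the opposing 20 gives net 53, which does reach 48, so (c) meets the standard.
  All elements met. The burden passes to the board.
At Stage 3 the board must meet any credible evidence (weight is at least 13): on (d) the weight is 6, < 13, so (d) does not meet the standard.
  Not every element is met, so the board fails to carry Stage 3.
The analysis ends at Stage 3; the shareholder prevails.

shareholder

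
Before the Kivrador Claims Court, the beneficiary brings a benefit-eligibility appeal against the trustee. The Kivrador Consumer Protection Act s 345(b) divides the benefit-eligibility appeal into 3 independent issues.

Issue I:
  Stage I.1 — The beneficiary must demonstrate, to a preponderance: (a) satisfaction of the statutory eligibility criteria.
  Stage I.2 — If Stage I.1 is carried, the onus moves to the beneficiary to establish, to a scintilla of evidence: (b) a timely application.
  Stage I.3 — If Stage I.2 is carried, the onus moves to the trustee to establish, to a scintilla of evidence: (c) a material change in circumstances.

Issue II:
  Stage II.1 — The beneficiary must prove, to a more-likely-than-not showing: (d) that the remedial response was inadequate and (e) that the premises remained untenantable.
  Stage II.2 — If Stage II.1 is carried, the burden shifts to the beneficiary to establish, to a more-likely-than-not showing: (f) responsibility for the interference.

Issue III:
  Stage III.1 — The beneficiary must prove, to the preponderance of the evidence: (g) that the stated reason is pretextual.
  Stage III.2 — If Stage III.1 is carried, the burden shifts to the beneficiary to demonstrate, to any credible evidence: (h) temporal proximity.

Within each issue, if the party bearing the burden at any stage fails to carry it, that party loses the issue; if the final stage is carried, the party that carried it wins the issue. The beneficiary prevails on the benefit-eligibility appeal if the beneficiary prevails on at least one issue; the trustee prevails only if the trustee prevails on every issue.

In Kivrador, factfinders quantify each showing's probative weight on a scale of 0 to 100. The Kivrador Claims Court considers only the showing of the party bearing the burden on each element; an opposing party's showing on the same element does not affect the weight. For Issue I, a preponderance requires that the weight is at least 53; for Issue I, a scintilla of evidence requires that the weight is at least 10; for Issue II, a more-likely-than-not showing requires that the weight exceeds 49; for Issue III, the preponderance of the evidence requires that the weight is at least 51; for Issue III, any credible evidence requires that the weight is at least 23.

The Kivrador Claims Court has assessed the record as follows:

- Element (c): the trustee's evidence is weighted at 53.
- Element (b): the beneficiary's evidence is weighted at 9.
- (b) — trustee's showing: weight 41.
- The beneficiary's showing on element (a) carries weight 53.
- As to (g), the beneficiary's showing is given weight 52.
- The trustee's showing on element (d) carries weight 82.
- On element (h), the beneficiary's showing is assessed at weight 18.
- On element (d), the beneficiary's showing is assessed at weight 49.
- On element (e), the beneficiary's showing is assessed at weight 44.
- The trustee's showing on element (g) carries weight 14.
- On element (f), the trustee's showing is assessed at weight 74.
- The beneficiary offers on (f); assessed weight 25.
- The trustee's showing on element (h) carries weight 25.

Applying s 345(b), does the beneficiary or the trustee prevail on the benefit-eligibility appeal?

trustee

— Issue I —
Stage I.1 — burden on beneficiary; standard: a preponderance (weight is at least 53).
    (a): 53 ≥ 53 [met]
  Stage I.1 carried; the burden remains with the beneficiary.
Stage I.2 — burden on beneficiary; standard: a scintilla of evidence (weight is at least 10).
    (b): 9 (trustee's 41 disregarded) < 10 [not met]
  The beneficiary does not carry Stage I.2.
The trustee prevails on this issue.
— Issue II —
Stage II.1 — burden on beneficiary; standard: a more-likely-than-not showing (weight exceeds 49).
    (d): 49 (trustee's 82 disregarded) ≤ 49 [not met]
    (e): 44 ≤ 49 [not met]
  Not every element is met, so the beneficiary fails to carry Stage II.1.
The analysis ends at Stage II.1; the trustee prevails on this issue.
— Issue III —
At Stage III.1 the beneficiary must meet the preponderance of the evidence (weight is at least 51): on (g) the weight is 52 (the trustee's 14 is given no effect), which does reach 51, so (g) meets the standard.
  Stage III.1 carried; the burden remains with the beneficiary.
At Stage III.2 the beneficiary must meet any credible evidence (weight is at least 23): on (h) the weight is 18 (the trustee's 25 is given no effect), < 23, so (h) does not meet the standard.
  The beneficiary does not carry Stage III.2.
So the trustee prevails on this issue.
Per-issue: Issue I → trustee; Issue II → trustee; Issue III → trustee. The beneficiary must prevail on at least one issue; overall, the trustee prevails.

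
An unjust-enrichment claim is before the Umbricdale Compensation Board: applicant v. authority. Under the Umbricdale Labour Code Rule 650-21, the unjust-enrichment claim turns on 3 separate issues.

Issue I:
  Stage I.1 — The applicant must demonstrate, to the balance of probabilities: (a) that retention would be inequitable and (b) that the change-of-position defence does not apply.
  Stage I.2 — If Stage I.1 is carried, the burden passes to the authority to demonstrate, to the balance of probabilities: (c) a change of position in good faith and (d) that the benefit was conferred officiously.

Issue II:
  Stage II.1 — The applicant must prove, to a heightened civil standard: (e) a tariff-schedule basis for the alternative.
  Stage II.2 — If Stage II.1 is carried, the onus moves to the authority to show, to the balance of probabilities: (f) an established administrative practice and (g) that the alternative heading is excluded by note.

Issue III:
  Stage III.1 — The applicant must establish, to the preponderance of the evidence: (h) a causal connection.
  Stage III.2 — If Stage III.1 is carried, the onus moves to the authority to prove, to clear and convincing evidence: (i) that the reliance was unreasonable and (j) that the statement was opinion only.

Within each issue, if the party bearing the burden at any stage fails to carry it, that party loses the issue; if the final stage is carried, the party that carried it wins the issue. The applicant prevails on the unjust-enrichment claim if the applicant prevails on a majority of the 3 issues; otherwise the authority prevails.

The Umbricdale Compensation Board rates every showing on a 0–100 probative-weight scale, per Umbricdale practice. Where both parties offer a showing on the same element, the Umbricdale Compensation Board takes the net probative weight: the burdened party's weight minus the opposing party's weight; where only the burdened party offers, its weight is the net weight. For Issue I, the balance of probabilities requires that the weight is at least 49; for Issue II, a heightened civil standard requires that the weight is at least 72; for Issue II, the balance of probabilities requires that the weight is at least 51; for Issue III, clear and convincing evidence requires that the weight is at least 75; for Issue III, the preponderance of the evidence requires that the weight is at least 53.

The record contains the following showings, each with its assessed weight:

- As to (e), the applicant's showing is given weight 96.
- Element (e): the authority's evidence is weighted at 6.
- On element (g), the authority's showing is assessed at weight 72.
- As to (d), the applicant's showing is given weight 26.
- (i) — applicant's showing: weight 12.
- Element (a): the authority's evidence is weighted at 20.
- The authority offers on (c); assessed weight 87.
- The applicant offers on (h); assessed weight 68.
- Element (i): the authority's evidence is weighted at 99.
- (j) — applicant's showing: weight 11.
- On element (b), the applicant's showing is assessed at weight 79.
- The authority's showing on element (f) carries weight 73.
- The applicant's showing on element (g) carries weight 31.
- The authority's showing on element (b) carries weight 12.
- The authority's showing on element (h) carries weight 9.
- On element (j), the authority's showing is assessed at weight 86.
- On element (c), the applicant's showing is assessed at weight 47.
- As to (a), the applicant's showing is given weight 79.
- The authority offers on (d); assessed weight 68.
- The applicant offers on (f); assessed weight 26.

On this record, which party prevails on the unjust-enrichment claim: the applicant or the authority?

— Issue I —
At Stage I.1 the applicant must meet the balance of probabilities (weight is at least 49): on (a) the weight is 79 less the opposing 20 gives net 59, which does reach 49, so (a) meets the standard; on (b) the weight is 79 less the opposing 12 gives net 67, ≥ 49, so (b) meets the standard.
  Stage I.1 is satisfied; the onus moves to the authority.
At Stage I.2 the authority must meet the balance of probabilities (weight is at least 49): on (c) the weight is 87 less the opposing 47 gives net 40, which does not reach 49, so (c) does not meet the standard; on (d) the weight is 68 less the opposing 26 gives net 42, < 49, so (d) does not meet the standard.
  The authority does not carry Stage I.2.
So the applicant prevails on this issue.
— Issue II —
At Stage II.1 the applicant must meet a heightened civil standard (weight is at least 72): on (e) the weight is 96 less the opposing 6 gives net 90, ≥ 72, so (e) meets the standard.
  All elements met. The burden passes to the authority.
At Stage II.2 the authority must meet the balance of probabilities (weight is at least 51): on (f) the weight is 73 less the opposing 26 gives net 47, which does not reach 51, so (f) does not meet the standard; on (g) the weight is 72 less the opposing 31 gives net 41, which does not reach 51, so (g) does not meet the standard.
  Stage II.2 not carried; the authority fails its burden.
The analysis ends at Stage II.2; the applicant prevails on this issue.
— Issue III —
Stage III.1 (applicant, the preponderance of the evidence, weight is at least 53): (h) net 68−9=59 ≥ 53 — meets.
  All elements met. The burden passes to the authority.
Stage III.2 (authority, clear and convincing evidence, weight is at least 75): (i) net 99−12=87 ≥ 75 — meets; (j) net 86−11=75 ≥ 75 — meets.
  All elements met at the final stage.
With every stage satisfied, the authority prevails on this issue.
Per-issue: Issue I → applicant; Issue II → applicant; Issue III → authority. The applicant must prevail on a majority of issues; overall, the applicant prevails.

applicant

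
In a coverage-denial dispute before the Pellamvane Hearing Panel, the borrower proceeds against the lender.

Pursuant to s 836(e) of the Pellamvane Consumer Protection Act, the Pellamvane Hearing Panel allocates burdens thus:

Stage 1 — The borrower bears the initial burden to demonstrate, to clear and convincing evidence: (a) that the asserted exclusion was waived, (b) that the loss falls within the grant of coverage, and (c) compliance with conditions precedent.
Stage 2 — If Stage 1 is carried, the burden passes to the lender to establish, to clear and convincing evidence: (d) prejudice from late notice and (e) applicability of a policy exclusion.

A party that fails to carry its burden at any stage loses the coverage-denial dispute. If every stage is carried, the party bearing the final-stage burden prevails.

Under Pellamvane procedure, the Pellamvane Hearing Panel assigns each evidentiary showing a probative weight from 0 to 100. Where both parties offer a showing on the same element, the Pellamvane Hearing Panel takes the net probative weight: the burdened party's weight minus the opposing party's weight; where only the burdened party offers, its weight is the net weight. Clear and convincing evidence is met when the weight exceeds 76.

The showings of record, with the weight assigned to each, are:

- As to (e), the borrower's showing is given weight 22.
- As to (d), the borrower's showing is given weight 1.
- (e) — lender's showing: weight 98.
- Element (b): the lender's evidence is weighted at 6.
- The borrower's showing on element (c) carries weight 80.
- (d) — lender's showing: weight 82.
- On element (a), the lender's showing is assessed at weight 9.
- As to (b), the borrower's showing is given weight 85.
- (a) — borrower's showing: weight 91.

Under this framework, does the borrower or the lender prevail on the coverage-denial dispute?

Stage 1 (borrower, clear and convincing evidence, weight exceeds 76): (a) net 91−9=82 > 76 — meets; (b) net 85−6=79 > 76 — meets; (c) 80 > 76 — meets.
  Stage 1 is satisfied; the onus moves to the lender.
Stage 2 (lender, clear and convincing evidence, weight exceeds 76): (d) net 82−1=81 > 76 — meets; (e) net 98−22=76 ≤ 76 — fails.
  Not every element is met, so the lender fails to carry Stage 2.
The analysis ends at Stage 2; the borrower prevails.

borrower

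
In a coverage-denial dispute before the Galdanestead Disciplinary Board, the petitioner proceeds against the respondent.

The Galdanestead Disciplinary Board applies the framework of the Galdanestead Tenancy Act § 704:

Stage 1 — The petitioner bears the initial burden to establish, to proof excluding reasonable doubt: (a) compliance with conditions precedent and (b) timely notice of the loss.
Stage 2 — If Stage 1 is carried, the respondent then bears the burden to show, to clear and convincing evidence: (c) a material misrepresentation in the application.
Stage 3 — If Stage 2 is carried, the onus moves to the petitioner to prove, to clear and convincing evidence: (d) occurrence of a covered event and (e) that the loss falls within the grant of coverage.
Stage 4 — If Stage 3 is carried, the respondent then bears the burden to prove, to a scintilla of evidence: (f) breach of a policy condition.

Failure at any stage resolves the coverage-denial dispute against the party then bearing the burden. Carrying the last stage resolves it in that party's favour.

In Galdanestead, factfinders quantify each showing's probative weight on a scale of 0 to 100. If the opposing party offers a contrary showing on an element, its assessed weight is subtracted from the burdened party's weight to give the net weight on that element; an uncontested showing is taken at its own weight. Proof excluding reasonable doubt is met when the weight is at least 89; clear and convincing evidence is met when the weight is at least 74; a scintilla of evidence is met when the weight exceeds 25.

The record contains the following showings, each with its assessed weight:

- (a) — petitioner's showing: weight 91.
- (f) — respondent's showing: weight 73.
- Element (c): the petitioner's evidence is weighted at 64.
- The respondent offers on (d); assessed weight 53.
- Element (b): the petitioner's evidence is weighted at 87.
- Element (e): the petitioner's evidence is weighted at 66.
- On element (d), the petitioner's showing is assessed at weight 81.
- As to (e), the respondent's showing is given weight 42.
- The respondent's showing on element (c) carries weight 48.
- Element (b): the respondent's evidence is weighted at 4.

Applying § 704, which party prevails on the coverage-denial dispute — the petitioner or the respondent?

respondent

Stage 1 (petitioner, proof excluding reasonable doubt, weight is at least 89): (a) 91 ≥ 89 — meets; (b) net 87−4=83 < 89 — fails.
  Not every element is met, so the petitioner fails to carry Stage 1.
The analysis ends at Stage 1; the respondent prevails.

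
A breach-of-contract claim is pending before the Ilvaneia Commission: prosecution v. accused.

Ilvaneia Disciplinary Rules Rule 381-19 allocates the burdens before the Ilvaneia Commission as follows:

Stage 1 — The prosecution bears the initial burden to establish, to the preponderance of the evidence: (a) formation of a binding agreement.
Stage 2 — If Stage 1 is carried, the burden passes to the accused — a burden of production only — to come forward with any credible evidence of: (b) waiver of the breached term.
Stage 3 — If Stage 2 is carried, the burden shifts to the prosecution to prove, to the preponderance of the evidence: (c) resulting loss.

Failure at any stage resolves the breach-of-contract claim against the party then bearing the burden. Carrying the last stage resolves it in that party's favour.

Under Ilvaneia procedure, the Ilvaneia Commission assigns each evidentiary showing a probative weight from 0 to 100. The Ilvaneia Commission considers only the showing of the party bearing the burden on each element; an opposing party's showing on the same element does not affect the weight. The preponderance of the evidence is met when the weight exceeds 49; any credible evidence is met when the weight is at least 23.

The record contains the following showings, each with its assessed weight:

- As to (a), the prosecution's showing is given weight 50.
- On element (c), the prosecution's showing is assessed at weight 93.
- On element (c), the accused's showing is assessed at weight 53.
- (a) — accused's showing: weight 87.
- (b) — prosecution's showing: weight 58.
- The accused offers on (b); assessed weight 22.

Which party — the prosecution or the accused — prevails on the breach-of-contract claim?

prosecution

Stage 1 (prosecution, the preponderance of the evidence, weight exceeds 49): (a) 50 (accused's 87 disregarded) > 49 — meets.
  The prosecution carries Stage 1; the accused now bears the burden.
Stage 2 (accused, any credible evidence, weight is at least 23): (b) 22 (prosecution's 58 disregarded) < 23 — fails.
  Not every element is met, so the accused fails to carry Stage 2.
The analysis ends at Stage 2; the prosecution prevails.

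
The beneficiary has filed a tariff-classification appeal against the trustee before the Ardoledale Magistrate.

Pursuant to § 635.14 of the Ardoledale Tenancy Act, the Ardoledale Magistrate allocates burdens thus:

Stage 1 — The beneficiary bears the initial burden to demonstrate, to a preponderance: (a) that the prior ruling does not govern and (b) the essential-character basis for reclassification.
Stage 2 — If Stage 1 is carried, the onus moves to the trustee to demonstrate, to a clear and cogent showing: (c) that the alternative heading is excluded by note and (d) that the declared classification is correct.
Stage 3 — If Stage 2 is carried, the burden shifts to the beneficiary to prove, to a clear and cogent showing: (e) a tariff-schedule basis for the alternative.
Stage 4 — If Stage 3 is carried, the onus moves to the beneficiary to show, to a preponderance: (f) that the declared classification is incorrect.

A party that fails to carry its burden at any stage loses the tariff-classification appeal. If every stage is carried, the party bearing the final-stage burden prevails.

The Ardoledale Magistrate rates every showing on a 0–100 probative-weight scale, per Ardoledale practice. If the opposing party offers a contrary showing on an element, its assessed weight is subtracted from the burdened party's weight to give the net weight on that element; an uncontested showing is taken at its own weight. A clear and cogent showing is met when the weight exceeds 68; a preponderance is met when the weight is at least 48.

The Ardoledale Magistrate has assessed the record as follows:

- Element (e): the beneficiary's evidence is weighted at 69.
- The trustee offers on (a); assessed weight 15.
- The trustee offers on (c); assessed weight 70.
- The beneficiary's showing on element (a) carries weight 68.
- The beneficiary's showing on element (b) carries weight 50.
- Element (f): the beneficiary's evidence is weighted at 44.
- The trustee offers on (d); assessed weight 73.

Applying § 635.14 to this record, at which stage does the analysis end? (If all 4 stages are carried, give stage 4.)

At Stage 1 the beneficiary must meet a preponderance (weight is at least 48): on (a) the weight is 68 less the opposing 15 gives net 53, ≥ 48, so (a) meets the standard; on (b) the weight is 50, which does reach 48, so (b) meets the standard.
  Stage 1 carried; the burden shifts to the trustee.
At Stage 2 the trustee must meet a clear and cogent showing (weight exceeds 68): on (c) the weight is 70, which does exceed 68, so (c) meets the standard; on (d) the weight is 73, which does exceed 68, so (d) meets the standard.
  Stage 2 is satisfied; the onus moves to the beneficiary.
At Stage 3 the beneficiary must meet a clear and cogent showing (weight exceeds 68): on (e) the weight is 69, which does exceed 68, so (e) meets the standard.
  All elements met. The beneficiary retains the burden for Stage 4.
At Stage 4 the beneficiary must meet a preponderance (weight is at least 48): on (f) the weight is 44, which does not reach 48, so (f) does not meet the standard.
  The beneficiary does not carry Stage 4.
So the trustee prevails.

stage 4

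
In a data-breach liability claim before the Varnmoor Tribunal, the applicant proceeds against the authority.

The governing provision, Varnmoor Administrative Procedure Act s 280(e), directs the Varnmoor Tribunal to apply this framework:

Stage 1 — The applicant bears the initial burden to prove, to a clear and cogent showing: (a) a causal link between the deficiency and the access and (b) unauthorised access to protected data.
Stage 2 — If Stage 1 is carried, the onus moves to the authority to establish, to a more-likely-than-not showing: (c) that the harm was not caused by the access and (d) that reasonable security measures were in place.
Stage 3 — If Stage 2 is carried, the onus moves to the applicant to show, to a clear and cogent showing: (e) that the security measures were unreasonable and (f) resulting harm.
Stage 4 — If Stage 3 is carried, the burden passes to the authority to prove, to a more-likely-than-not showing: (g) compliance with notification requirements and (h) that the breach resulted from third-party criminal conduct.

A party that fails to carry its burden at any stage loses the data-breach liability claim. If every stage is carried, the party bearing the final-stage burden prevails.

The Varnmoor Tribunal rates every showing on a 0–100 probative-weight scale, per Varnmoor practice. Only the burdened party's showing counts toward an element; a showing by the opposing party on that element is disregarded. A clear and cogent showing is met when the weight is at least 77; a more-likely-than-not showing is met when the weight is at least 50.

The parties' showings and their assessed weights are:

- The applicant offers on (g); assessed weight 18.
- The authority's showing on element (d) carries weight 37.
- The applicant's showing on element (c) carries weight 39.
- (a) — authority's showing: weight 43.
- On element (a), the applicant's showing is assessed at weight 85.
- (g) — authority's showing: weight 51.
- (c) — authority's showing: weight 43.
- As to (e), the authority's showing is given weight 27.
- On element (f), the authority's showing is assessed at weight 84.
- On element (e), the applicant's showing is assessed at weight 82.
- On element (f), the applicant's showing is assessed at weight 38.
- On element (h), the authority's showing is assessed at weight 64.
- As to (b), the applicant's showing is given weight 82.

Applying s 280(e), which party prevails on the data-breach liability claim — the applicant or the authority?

Stage 1 — burden on applicant; standard: a clear and cogent showing (weight is at least 77).
    (a): 85 (authority's 43 disregarded) ≥ 77 [met]
    (b): 82 ≥ 77 [met]
  The applicant carries Stage 1; the authority now bears the burden.
Stage 2 — burden on authority; standard: a more-likely-than-not showing (weight is at least 50).
    (c): 43 (applicant's 39 disregarded) < 50 [not met]
    (d): 37 < 50 [not met]
  The authority does not carry Stage 2.
So the applicant prevails.

applicant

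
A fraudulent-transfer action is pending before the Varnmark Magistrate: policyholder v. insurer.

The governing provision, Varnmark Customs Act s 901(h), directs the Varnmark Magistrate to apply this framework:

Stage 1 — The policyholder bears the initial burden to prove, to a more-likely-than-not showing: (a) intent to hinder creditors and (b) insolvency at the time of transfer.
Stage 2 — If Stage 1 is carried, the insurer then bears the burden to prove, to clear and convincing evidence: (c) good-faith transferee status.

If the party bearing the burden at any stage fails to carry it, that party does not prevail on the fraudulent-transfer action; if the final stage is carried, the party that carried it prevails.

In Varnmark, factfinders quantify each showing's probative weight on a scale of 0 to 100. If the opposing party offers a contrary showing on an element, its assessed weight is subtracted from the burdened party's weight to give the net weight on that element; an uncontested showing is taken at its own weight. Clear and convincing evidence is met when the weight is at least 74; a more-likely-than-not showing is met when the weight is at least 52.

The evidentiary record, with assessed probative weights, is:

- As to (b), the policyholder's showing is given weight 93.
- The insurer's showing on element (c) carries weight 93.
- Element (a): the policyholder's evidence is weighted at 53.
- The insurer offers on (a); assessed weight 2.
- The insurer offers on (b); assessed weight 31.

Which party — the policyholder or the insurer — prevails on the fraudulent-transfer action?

insurer

At Stage 1 the policyholder must meet a more-likely-than-not showing (weight is at least 52): on (a) the weight is 53 less the opposing 2 gives net 51, < 52, so (a) does not meet the standard; on (b) the weight is 93 less the opposing 31 gives net 62, ≥ 52, so (b) meets the standard.
  Stage 1 not carried; the policyholder fails its burden.
The analysis ends at Stage 1; the insurer prevails.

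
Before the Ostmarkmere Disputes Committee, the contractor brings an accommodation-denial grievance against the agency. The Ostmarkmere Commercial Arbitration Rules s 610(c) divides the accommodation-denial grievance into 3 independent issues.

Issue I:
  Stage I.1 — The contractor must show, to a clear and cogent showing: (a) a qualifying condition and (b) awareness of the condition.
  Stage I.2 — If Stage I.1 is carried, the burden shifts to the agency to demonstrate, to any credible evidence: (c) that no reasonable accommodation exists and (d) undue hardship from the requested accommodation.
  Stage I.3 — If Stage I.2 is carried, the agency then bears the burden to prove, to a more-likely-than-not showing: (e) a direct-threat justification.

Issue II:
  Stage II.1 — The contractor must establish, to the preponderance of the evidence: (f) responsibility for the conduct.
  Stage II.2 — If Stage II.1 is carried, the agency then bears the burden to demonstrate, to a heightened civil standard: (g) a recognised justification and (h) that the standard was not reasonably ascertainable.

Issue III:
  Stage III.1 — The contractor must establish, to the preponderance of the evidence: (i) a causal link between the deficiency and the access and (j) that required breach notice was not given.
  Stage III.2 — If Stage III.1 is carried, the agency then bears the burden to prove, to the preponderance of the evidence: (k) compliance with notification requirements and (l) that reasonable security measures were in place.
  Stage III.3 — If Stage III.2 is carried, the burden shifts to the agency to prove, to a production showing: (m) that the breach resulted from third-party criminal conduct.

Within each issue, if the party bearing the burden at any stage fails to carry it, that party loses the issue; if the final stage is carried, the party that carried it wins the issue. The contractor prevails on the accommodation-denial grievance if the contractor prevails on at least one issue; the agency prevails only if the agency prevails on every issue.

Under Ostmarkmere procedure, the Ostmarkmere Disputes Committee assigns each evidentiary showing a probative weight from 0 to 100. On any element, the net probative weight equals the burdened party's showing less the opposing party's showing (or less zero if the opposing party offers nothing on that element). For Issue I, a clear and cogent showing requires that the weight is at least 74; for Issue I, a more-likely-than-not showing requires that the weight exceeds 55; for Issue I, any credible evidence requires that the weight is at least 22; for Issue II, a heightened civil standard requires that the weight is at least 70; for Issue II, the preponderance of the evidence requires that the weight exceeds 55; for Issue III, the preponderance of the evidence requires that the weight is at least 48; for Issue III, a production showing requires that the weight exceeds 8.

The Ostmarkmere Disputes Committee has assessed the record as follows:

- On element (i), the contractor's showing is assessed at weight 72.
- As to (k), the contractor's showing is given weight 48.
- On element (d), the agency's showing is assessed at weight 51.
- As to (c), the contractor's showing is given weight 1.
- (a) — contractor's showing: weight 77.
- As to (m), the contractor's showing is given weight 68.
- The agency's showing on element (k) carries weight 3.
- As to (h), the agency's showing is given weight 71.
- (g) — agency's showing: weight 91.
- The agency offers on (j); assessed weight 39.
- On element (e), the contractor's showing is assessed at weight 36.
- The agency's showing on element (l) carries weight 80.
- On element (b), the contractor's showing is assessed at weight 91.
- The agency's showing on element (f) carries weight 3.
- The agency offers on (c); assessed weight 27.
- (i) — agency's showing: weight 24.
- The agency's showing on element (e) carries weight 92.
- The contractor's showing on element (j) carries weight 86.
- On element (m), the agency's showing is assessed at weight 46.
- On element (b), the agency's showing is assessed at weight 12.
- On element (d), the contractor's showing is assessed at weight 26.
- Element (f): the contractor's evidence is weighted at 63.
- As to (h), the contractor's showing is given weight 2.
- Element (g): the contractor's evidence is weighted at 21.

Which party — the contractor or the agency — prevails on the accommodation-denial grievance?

— Issue I —
At Stage I.1 the contractor must meet a clear and cogent showing (weight is at least 74): on (a) the weight is 77, ≥ 74, so (a) meets the standard; on (b) the weight is 91 less the opposing 12 gives net 79, which does reach 74, so (b) meets the standard.
  The contractor carries Stage I.1; the agency now bears the burden.
At Stage I.2 the agency must meet any credible evidence (weight is at least 22): on (c) the weight is 27 less the opposing 1 gives net 26, which does reach 22, so (c) meets the standard; on (d) the weight is 51 less the opposing 26 gives net 25, which does reach 22, so (d) meets the standard.
  All elements met. The agency retains the burden for Stage I.3.
At Stage I.3 the agency must meet a more-likely-than-not showing (weight exceeds 55): on (e) the weight is 92 less the opposing 36 gives net 56, > 55, so (e) meets the standard.
  The agency carries the last stage.
All stages carried — the agency prevails on this issue.
— Issue II —
Stage II.1 (contractor, the preponderance of the evidence, weight exceeds 55): (f) net 63−3=60 > 55 — meets.
  Stage II.1 carried; the burden shifts to the agency.
Stage II.2 (agency, a heightened civil standard, weight is at least 70): (g) net 91−21=70 ≥ 70 — meets; (h) net 71−2=69 < 70 — fails.
  Not every element is met, so the agency fails to carry Stage II.2.
The analysis ends at Stage II.2; the contractor prevails on this issue.
— Issue III —
At Stage III.1 the contractor must meet the preponderance of the evidence (weight is at least 48): on (i) the weight is 72 less the opposing 24 gives net 48, which does reach 48, so (i) meets the standard; on (j) the weight is 86 less the opposing 39 gives net 47, < 48, so (j) does not meet the standard.
  Not every element is met, so the contractor fails to carry Stage III.1.
The analysis ends at Stage III.1; the agency prevails on this issue.
Per-issue: Issue I → agency; Issue II → contractor; Issue III → agency. The contractor must prevail on at least one issue; overall, the contractor prevails.

contractor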